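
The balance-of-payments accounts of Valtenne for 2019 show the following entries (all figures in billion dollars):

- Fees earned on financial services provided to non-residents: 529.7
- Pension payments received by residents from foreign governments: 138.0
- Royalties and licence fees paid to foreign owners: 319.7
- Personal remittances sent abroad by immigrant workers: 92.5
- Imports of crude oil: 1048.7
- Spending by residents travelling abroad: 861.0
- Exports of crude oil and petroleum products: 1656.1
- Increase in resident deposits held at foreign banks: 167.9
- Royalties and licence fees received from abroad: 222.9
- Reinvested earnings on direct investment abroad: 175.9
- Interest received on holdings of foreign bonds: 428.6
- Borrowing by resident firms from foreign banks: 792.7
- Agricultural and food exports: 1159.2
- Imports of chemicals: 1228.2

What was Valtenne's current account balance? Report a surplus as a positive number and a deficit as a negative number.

Goods: -1048.7 + 1159.2 - 1228.2 + 1656.1 = 538.4
Services: 222.9 - 861.0 - 319.7 + 529.7 = -428.1
Primary income: 175.9 + 428.6 = 604.5
Secondary income: 138.0 - 92.5 = 45.5
Current account = 538.4 + (-428.1) + 604.5 + 45.5 = 760.3
(Excluded from the current account — financial account: increase in resident deposits held at foreign banks 167.9, borrowing by resident firms from foreign banks 792.7.)

760.3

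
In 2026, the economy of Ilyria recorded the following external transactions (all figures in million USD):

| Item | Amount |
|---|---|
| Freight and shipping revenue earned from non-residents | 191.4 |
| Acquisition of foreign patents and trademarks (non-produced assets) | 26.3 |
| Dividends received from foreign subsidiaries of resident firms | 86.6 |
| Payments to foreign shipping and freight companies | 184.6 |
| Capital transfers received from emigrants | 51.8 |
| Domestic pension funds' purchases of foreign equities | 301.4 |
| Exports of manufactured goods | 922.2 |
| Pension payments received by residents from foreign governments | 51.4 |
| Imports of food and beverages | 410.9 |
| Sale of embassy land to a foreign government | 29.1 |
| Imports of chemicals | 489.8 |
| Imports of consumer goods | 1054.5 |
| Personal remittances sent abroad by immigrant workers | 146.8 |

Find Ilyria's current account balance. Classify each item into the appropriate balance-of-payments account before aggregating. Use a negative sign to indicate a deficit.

-1035.0

Goods: -489.8 - 1054.5 - 410.9 + 922.2 = -1033.0
Services: 191.4 - 184.6 = 6.8
Primary income: 86.6
Secondary income: -146.8 + 51.4 = -95.4
Current account = (-1033.0) + 6.8 + 86.6 + (-95.4) = -1035.0
(Excluded from the current account — capital account: acquisition of foreign patents and trademarks (non-produced assets) 26.3, capital transfers received from emigrants 51.8, sale of embassy land to a foreign government 29.1; financial account: domestic pension funds' purchases of foreign equities 301.4.)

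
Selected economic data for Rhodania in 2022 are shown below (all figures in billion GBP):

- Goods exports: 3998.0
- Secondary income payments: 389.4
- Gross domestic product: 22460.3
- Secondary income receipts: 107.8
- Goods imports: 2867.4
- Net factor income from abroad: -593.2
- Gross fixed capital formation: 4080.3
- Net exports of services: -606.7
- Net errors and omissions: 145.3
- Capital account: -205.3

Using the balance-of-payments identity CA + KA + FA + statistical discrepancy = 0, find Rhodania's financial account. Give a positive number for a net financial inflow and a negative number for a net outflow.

410.9

Goods balance = 3998.0 - 2867.4 = 1130.6
Services balance = -606.7
Trade balance (goods + services) = 1130.6 + (-606.7) = 523.9
Net primary income = -593.2
Net secondary income = 107.8 - 389.4 = -281.6
Current account = 523.9 + (-593.2) + (-281.6) = -350.9
Financial account = -(-350.9 + (-205.3) + 145.3) = 410.9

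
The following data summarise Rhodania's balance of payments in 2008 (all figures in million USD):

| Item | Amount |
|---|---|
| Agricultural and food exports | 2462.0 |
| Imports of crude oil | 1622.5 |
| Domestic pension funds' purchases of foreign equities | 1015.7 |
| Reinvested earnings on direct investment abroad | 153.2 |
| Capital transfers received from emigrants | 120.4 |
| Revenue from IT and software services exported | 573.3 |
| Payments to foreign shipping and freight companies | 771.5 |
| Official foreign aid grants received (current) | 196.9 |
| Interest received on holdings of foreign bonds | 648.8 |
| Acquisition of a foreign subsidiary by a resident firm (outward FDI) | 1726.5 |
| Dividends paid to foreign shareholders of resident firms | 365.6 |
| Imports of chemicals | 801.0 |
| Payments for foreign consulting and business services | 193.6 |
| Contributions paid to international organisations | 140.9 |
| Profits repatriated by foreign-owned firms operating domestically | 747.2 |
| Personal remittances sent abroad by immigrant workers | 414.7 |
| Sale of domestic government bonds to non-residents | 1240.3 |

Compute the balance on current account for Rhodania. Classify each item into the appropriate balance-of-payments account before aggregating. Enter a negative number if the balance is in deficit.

-1022.8

Goods: -1622.5 - 801.0 + 2462.0 = 38.5
Services: 573.3 - 771.5 - 193.6 = -391.8
Primary income: -747.2 + 153.2 + 648.8 - 365.6 = -310.8
Secondary income: -140.9 + 196.9 - 414.7 = -358.7
Current account = 38.5 + (-391.8) + (-310.8) + (-358.7) = -1022.8
(Excluded from the current account — financial account: domestic pension funds' purchases of foreign equities 1015.7, acquisition of a foreign subsidiary by a resident firm (outward FDI) 1726.5, sale of domestic government bonds to non-residents 1240.3; capital account: capital transfers received from emigrants 120.4.)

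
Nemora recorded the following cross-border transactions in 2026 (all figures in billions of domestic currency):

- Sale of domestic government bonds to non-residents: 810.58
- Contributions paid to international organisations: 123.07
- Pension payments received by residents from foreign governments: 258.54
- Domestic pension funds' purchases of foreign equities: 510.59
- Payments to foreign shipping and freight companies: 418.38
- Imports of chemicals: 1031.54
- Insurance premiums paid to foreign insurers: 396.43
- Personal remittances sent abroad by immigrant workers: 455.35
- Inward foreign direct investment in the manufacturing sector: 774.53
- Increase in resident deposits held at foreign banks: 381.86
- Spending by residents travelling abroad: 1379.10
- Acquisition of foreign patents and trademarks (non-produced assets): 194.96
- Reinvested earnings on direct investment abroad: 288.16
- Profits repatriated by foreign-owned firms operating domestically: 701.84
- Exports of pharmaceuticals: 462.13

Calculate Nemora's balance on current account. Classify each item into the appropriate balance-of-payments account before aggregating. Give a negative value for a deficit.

Goods: 462.13 - 1031.54 = -569.41
Services: -1379.10 - 418.38 - 396.43 = -2193.91
Primary income: 288.16 - 701.84 = -413.68
Secondary income: -123.07 + 258.54 - 455.35 = -319.88
Current account = (-569.41) + (-2193.91) + (-413.68) + (-319.88) = -3496.88
(Excluded from the current account — financial account: sale of domestic government bonds to non-residents 810.58, domestic pension funds' purchases of foreign equities 510.59, inward foreign direct investment in the manufacturing sector 774.53, increase in resident deposits held at foreign banks 381.86; capital account: acquisition of foreign patents and trademarks (non-produced assets) 194.96.)

-3496.88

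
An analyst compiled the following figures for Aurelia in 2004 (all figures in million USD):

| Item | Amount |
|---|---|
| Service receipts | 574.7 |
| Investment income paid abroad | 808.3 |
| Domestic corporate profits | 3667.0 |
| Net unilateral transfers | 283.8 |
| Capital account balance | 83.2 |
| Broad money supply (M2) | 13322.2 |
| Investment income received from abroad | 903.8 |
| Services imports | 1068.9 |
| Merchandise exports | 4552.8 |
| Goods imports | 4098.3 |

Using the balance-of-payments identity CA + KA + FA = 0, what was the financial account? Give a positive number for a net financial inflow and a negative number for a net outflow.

Goods balance = 4552.8 - 4098.3 = 454.5
Services balance = 574.7 - 1068.9 = -494.2
Trade balance (goods + services) = 454.5 + (-494.2) = -39.7
Net primary income = 903.8 - 808.3 = 95.5
Net secondary income = 283.8
Current account = -39.7 + 95.5 + 283.8 = 339.6
Financial account = -(339.6 + 83.2) = -422.8

-422.8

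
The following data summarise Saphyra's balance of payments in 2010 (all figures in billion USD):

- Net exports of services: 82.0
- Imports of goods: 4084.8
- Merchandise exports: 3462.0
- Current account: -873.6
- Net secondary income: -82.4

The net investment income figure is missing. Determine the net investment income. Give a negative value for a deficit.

Current account = goods balance + services balance + net primary income + net secondary income
Sum of the known components = -623.2
Net investment income = CA - (known components) = -873.6 - (-623.2) = -250.4

-250.4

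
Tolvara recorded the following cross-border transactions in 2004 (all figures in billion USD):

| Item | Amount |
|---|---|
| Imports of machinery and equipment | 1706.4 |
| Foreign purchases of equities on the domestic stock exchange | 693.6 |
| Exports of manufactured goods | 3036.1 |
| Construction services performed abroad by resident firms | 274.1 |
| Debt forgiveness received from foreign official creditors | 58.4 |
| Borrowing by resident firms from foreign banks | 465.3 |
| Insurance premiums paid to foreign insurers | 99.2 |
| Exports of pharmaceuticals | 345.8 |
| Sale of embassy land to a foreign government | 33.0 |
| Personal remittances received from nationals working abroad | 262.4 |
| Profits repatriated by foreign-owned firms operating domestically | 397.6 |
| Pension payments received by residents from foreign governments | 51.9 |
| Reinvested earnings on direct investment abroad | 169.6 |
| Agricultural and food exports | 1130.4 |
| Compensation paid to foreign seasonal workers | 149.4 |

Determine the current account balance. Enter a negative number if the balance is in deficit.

2917.7

Goods: 1130.4 + 3036.1 - 1706.4 + 345.8 = 2805.9
Services: 274.1 - 99.2 = 174.9
Primary income: -149.4 - 397.6 + 169.6 = -377.4
Secondary income: 51.9 + 262.4 = 314.3
Current account = 2805.9 + 174.9 + (-377.4) + 314.3 = 2917.7
(Excluded from the current account — financial account: foreign purchases of equities on the domestic stock exchange 693.6, borrowing by resident firms from foreign banks 465.3; capital account: debt forgiveness received from foreign official creditors 58.4, sale of embassy land to a foreign government 33.0.)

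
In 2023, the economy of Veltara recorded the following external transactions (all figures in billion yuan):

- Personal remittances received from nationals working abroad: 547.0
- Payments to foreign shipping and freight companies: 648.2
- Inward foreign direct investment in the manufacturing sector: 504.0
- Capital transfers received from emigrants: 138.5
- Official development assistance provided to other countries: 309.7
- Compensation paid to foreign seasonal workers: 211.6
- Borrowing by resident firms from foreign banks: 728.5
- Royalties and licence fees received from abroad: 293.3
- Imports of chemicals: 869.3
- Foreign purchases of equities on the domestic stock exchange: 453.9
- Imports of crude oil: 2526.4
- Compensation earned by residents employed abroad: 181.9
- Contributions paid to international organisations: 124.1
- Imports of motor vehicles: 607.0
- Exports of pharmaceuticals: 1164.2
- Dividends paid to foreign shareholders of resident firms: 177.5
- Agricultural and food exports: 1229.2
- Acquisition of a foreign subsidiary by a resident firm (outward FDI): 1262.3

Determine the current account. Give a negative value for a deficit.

Goods: 1229.2 - 869.3 - 607.0 - 2526.4 + 1164.2 = -1609.3
Services: 293.3 - 648.2 = -354.9
Primary income: -177.5 - 211.6 + 181.9 = -207.2
Secondary income: 547.0 - 309.7 - 124.1 = 113.2
Current account = (-1609.3) + (-354.9) + (-207.2) + 113.2 = -2058.2
(Excluded from the current account — financial account: inward foreign direct investment in the manufacturing sector 504.0, borrowing by resident firms from foreign banks 728.5, foreign purchases of equities on the domestic stock exchange 453.9, acquisition of a foreign subsidiary by a resident firm (outward FDI) 1262.3; capital account: capital transfers received from emigrants 138.5.)

-2058.2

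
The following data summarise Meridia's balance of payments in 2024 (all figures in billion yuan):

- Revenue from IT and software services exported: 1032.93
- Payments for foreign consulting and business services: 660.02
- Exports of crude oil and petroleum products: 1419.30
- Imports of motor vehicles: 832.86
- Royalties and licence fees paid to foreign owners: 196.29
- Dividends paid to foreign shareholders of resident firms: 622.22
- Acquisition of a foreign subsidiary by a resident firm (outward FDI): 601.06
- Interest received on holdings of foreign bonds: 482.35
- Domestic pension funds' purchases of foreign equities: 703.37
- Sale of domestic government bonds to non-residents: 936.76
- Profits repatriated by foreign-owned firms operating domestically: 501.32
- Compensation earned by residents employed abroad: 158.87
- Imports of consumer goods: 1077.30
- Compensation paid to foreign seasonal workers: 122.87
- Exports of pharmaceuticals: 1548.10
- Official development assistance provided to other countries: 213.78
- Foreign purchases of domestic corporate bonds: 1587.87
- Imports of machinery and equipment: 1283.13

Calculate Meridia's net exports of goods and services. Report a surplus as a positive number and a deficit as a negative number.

Goods: 1548.10 - 832.86 + 1419.30 - 1283.13 - 1077.30 = -225.89
Services: -196.29 + 1032.93 - 660.02 = 176.62
Trade balance = -225.89 + 176.62 = -49.27
(Excluded from the trade balance — primary income: dividends paid to foreign shareholders of resident firms 622.22, interest received on holdings of foreign bonds 482.35, profits repatriated by foreign-owned firms operating domestically 501.32, compensation earned by residents employed abroad 158.87, compensation paid to foreign seasonal workers 122.87; financial account: acquisition of a foreign subsidiary by a resident firm (outward FDI) 601.06, domestic pension funds' purchases of foreign equities 703.37, sale of domestic government bonds to non-residents 936.76, foreign purchases of domestic corporate bonds 1587.87; secondary income: official development assistance provided to other countries 213.78.)

-49.27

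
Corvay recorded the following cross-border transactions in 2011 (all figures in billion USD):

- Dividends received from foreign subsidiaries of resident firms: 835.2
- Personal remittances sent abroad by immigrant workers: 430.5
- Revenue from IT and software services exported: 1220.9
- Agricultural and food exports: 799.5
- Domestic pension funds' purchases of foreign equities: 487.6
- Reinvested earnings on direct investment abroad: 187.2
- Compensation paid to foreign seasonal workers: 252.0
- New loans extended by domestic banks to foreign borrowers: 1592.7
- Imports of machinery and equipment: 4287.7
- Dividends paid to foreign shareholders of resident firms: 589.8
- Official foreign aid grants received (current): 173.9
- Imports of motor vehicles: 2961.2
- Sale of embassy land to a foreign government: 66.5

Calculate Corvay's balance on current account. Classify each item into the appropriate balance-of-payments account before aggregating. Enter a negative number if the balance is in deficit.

-5304.5

Goods: -4287.7 - 2961.2 + 799.5 = -6449.4
Services: 1220.9
Primary income: 835.2 - 589.8 - 252.0 + 187.2 = 180.6
Secondary income: 173.9 - 430.5 = -256.6
Current account = (-6449.4) + 1220.9 + 180.6 + (-256.6) = -5304.5
(Excluded from the current account — financial account: domestic pension funds' purchases of foreign equities 487.6, new loans extended by domestic banks to foreign borrowers 1592.7; capital account: sale of embassy land to a foreign government 66.5.)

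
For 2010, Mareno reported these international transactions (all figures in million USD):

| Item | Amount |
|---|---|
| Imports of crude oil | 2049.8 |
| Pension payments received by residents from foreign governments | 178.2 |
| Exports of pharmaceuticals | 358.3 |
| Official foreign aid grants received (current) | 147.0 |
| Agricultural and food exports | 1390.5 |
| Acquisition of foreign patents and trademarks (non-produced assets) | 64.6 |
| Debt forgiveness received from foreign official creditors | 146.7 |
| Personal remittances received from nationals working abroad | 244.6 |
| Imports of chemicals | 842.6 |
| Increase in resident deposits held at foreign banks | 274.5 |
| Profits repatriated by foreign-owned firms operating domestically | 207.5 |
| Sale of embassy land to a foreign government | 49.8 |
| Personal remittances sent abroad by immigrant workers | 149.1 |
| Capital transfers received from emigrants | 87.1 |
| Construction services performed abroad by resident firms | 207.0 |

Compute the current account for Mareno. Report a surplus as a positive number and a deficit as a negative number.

Goods: 1390.5 - 2049.8 - 842.6 + 358.3 = -1143.6
Services: 207.0
Primary income: -207.5
Secondary income: 244.6 + 178.2 - 149.1 + 147.0 = 420.7
Current account = (-1143.6) + 207.0 + (-207.5) + 420.7 = -723.4
(Excluded from the current account — capital account: acquisition of foreign patents and trademarks (non-produced assets) 64.6, debt forgiveness received from foreign official creditors 146.7, sale of embassy land to a foreign government 49.8, capital transfers received from emigrants 87.1; financial account: increase in resident deposits held at foreign banks 274.5.)

-723.4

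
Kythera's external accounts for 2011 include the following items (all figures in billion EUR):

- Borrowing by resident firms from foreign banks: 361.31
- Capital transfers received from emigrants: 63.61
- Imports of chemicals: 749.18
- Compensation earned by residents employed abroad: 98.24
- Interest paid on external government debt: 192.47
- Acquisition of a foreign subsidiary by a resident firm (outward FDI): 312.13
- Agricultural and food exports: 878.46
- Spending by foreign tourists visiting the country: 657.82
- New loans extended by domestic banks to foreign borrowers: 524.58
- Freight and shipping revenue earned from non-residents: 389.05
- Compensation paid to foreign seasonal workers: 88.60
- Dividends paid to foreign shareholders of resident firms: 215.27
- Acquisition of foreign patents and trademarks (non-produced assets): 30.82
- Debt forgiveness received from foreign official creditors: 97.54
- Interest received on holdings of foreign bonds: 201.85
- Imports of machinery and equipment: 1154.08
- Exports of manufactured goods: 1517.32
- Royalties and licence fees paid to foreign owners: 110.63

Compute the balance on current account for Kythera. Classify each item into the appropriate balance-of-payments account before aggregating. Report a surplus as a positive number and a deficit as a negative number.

1232.51

Goods: -749.18 + 878.46 + 1517.32 - 1154.08 = 492.52
Services: 389.05 - 110.63 + 657.82 = 936.24
Primary income: 201.85 - 215.27 + 98.24 - 192.47 - 88.60 = -196.25
Current account = 492.52 + 936.24 + (-196.25) = 1232.51
(Excluded from the current account — financial account: borrowing by resident firms from foreign banks 361.31, acquisition of a foreign subsidiary by a resident firm (outward FDI) 312.13, new loans extended by domestic banks to foreign borrowers 524.58; capital account: capital transfers received from emigrants 63.61, acquisition of foreign patents and trademarks (non-produced assets) 30.82, debt forgiveness received from foreign official creditors 97.54.)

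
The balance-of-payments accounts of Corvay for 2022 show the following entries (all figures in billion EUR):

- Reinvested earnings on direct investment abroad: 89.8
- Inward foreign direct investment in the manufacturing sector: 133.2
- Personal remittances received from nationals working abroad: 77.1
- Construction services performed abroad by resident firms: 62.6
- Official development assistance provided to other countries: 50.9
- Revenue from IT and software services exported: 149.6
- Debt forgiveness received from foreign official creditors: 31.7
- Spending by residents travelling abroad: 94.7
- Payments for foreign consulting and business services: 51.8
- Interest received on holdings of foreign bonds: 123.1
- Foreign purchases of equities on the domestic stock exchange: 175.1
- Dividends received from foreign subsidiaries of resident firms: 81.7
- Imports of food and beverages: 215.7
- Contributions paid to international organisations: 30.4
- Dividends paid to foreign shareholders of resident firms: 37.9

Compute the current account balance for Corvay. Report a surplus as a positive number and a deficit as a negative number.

102.5

Goods: -215.7
Services: -94.7 + 62.6 - 51.8 + 149.6 = 65.7
Primary income: -37.9 + 81.7 + 89.8 + 123.1 = 256.7
Secondary income: -50.9 + 77.1 - 30.4 = -4.2
Current account = (-215.7) + 65.7 + 256.7 + (-4.2) = 102.5
(Excluded from the current account — financial account: inward foreign direct investment in the manufacturing sector 133.2, foreign purchases of equities on the domestic stock exchange 175.1; capital account: debt forgiveness received from foreign official creditors 31.7.)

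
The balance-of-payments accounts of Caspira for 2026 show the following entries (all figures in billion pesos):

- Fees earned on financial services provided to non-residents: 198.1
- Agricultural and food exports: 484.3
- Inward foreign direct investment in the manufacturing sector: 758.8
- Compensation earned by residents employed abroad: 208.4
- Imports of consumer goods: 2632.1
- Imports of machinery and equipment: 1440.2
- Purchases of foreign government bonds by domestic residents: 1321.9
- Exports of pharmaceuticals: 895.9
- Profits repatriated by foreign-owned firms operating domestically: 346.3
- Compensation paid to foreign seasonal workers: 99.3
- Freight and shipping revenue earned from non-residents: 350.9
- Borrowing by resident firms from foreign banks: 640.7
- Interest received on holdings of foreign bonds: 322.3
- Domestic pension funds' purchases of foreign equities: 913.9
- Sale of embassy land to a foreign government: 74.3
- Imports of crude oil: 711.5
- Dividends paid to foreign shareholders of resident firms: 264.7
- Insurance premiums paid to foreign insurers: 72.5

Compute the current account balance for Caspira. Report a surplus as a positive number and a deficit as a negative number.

Goods: -1440.2 - 2632.1 + 895.9 - 711.5 + 484.3 = -3403.6
Services: 198.1 + 350.9 - 72.5 = 476.5
Primary income: -346.3 - 99.3 - 264.7 + 208.4 + 322.3 = -179.6
Current account = (-3403.6) + 476.5 + (-179.6) = -3106.7
(Excluded from the current account — financial account: inward foreign direct investment in the manufacturing sector 758.8, purchases of foreign government bonds by domestic residents 1321.9, borrowing by resident firms from foreign banks 640.7, domestic pension funds' purchases of foreign equities 913.9; capital account: sale of embassy land to a foreign government 74.3.)

-3106.7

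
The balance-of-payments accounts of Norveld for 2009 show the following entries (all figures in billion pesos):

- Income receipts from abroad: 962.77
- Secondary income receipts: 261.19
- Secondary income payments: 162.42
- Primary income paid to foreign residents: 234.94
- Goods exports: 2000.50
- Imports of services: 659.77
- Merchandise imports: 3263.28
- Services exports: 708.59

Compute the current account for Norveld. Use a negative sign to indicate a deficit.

Goods balance = 2000.50 - 3263.28 = -1262.78
Services balance = 708.59 - 659.77 = 48.82
Trade balance (goods + services) = -1262.78 + 48.82 = -1213.96
Net primary income = 962.77 - 234.94 = 727.83
Net secondary income = 261.19 - 162.42 = 98.77
Current account = -1213.96 + 727.83 + 98.77 = -387.36

-387.36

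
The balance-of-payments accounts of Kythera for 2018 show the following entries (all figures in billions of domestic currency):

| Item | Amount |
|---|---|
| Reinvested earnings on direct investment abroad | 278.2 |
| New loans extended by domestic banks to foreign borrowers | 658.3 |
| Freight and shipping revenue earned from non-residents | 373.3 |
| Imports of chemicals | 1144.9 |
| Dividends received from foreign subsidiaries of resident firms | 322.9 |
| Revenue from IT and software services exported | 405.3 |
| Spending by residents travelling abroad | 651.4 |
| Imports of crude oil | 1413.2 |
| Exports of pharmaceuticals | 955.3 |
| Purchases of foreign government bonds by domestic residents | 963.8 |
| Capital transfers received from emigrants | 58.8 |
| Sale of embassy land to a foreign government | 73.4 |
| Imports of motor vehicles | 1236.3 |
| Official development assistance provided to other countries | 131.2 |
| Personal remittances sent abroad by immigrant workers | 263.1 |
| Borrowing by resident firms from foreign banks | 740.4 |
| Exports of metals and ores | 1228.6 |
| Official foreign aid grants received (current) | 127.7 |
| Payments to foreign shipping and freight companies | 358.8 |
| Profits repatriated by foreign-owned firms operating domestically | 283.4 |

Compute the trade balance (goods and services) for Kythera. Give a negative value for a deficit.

-1842.1

Goods: 1228.6 - 1144.9 - 1413.2 - 1236.3 + 955.3 = -1610.5
Services: 373.3 + 405.3 - 651.4 - 358.8 = -231.6
Trade balance = -1610.5 + (-231.6) = -1842.1
(Excluded from the trade balance — primary income: reinvested earnings on direct investment abroad 278.2, dividends received from foreign subsidiaries of resident firms 322.9, profits repatriated by foreign-owned firms operating domestically 283.4; financial account: new loans extended by domestic banks to foreign borrowers 658.3, purchases of foreign government bonds by domestic residents 963.8, borrowing by resident firms from foreign banks 740.4; capital account: capital transfers received from emigrants 58.8, sale of embassy land to a foreign government 73.4; secondary income: official development assistance provided to other countries 131.2, personal remittances sent abroad by immigrant workers 263.1, official foreign aid grants received (current) 127.7.)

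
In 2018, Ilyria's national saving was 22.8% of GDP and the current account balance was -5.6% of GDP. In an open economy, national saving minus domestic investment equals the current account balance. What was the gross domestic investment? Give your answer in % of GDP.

I = S - CA = 22.8 - (-5.6) = 28.4

28.4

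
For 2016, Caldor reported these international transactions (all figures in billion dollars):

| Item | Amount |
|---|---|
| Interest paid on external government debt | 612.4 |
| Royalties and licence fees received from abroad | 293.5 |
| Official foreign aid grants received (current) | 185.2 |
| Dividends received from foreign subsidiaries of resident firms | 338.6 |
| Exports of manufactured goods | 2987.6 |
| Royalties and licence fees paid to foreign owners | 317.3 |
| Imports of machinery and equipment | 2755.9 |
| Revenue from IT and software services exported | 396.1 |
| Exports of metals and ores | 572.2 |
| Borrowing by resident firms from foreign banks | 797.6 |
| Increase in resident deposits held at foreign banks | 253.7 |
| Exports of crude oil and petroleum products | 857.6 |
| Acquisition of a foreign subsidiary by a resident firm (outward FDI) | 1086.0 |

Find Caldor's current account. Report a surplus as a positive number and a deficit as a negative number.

1945.2

Goods: 2987.6 + 857.6 + 572.2 - 2755.9 = 1661.5
Services: 293.5 + 396.1 - 317.3 = 372.3
Primary income: -612.4 + 338.6 = -273.8
Secondary income: 185.2
Current account = 1661.5 + 372.3 + (-273.8) + 185.2 = 1945.2
(Excluded from the current account — financial account: borrowing by resident firms from foreign banks 797.6, increase in resident deposits held at foreign banks 253.7, acquisition of a foreign subsidiary by a resident firm (outward FDI) 1086.0.)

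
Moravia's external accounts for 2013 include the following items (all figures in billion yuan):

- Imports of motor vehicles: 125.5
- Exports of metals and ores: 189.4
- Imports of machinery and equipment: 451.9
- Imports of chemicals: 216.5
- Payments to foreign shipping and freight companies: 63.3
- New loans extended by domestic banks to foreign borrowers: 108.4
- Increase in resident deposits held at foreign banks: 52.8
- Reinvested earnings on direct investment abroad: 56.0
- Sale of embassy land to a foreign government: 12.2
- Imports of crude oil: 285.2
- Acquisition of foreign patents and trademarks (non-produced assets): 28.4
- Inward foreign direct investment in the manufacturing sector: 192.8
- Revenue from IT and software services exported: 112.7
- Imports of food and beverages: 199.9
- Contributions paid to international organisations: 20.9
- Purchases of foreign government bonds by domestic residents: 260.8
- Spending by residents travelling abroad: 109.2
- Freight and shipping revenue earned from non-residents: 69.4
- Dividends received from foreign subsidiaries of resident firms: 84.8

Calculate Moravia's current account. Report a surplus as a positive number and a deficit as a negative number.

Goods: 189.4 - 199.9 - 216.5 - 285.2 - 125.5 - 451.9 = -1089.6
Services: -109.2 - 63.3 + 112.7 + 69.4 = 9.6
Primary income: 56.0 + 84.8 = 140.8
Secondary income: -20.9
Current account = (-1089.6) + 9.6 + 140.8 + (-20.9) = -960.1
(Excluded from the current account — financial account: new loans extended by domestic banks to foreign borrowers 108.4, increase in resident deposits held at foreign banks 52.8, inward foreign direct investment in the manufacturing sector 192.8, purchases of foreign government bonds by domestic residents 260.8; capital account: sale of embassy land to a foreign government 12.2, acquisition of foreign patents and trademarks (non-produced assets) 28.4.)

-960.1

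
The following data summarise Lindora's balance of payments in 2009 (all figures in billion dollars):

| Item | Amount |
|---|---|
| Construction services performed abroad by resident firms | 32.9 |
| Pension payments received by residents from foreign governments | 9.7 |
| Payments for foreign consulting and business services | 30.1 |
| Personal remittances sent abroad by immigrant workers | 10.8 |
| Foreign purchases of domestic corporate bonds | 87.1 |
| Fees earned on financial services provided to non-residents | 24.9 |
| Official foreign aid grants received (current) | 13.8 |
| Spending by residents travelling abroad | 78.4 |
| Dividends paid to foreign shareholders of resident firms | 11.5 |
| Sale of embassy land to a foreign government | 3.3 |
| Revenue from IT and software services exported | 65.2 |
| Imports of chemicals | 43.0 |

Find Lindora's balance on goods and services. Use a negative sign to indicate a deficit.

Goods: -43.0
Services: -78.4 + 24.9 + 32.9 - 30.1 + 65.2 = 14.5
Trade balance = -43.0 + 14.5 = -28.5
(Excluded from the trade balance — secondary income: pension payments received by residents from foreign governments 9.7, personal remittances sent abroad by immigrant workers 10.8, official foreign aid grants received (current) 13.8; financial account: foreign purchases of domestic corporate bonds 87.1; primary income: dividends paid to foreign shareholders of resident firms 11.5; capital account: sale of embassy land to a foreign government 3.3.)

-28.5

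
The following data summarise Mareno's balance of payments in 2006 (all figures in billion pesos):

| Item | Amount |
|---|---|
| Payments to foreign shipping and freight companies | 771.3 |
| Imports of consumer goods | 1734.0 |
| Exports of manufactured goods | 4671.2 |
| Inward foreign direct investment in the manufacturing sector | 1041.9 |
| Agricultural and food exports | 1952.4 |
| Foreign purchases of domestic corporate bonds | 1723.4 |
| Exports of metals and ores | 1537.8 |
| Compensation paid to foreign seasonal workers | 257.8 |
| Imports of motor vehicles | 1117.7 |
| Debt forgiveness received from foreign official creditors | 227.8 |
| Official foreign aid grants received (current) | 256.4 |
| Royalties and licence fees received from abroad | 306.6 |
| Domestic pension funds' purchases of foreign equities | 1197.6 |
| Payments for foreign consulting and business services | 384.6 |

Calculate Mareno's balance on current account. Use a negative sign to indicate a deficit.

Goods: 1537.8 + 4671.2 - 1117.7 - 1734.0 + 1952.4 = 5309.7
Services: -384.6 + 306.6 - 771.3 = -849.3
Primary income: -257.8
Secondary income: 256.4
Current account = 5309.7 + (-849.3) + (-257.8) + 256.4 = 4459.0
(Excluded from the current account — financial account: inward foreign direct investment in the manufacturing sector 1041.9, foreign purchases of domestic corporate bonds 1723.4, domestic pension funds' purchases of foreign equities 1197.6; capital account: debt forgiveness received from foreign official creditors 227.8.)

4459.0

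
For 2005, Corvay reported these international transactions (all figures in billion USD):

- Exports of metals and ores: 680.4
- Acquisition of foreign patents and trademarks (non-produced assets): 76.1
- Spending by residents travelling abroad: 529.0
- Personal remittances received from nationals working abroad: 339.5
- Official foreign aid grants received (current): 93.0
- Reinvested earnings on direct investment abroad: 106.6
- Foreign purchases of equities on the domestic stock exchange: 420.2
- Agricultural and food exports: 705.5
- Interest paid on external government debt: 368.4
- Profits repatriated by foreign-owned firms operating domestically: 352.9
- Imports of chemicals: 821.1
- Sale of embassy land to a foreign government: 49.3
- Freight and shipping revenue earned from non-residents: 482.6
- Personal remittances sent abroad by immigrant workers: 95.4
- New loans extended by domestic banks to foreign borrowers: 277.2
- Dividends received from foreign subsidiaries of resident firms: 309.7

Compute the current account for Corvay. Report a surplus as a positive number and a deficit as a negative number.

Goods: 680.4 - 821.1 + 705.5 = 564.8
Services: -529.0 + 482.6 = -46.4
Primary income: 106.6 - 352.9 - 368.4 + 309.7 = -305.0
Secondary income: 93.0 + 339.5 - 95.4 = 337.1
Current account = 564.8 + (-46.4) + (-305.0) + 337.1 = 550.5
(Excluded from the current account — capital account: acquisition of foreign patents and trademarks (non-produced assets) 76.1, sale of embassy land to a foreign government 49.3; financial account: foreign purchases of equities on the domestic stock exchange 420.2, new loans extended by domestic banks to foreign borrowers 277.2.)

550.5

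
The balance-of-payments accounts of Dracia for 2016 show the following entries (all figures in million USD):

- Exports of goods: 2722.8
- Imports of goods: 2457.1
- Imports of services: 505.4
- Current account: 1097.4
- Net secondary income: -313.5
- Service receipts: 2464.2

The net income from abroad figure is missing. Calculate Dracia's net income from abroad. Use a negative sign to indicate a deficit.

Current account = goods balance + services balance + net primary income + net secondary income
Sum of the known components = 1911.0
Net income from abroad = CA - (known components) = 1097.4 - 1911.0 = -813.6

-813.6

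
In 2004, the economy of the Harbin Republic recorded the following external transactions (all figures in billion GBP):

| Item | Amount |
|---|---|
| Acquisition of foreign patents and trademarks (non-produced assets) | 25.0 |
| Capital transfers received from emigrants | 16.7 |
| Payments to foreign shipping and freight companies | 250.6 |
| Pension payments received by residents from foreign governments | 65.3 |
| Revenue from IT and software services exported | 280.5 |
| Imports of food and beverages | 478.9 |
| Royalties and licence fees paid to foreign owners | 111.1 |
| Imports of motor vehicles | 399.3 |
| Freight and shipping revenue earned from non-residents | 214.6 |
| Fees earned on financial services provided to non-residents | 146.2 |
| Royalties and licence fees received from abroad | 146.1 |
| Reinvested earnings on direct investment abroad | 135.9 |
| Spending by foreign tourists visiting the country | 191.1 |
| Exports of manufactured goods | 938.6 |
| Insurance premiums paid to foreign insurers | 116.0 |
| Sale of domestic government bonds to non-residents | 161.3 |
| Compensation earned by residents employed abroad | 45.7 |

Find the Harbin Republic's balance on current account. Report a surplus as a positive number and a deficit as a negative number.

808.1

Goods: -478.9 - 399.3 + 938.6 = 60.4
Services: -116.0 + 280.5 - 250.6 + 214.6 + 146.2 - 111.1 + 146.1 + 191.1 = 500.8
Primary income: 45.7 + 135.9 = 181.6
Secondary income: 65.3
Current account = 60.4 + 500.8 + 181.6 + 65.3 = 808.1
(Excluded from the current account — capital account: acquisition of foreign patents and trademarks (non-produced assets) 25.0, capital transfers received from emigrants 16.7; financial account: sale of domestic government bonds to non-residents 161.3.)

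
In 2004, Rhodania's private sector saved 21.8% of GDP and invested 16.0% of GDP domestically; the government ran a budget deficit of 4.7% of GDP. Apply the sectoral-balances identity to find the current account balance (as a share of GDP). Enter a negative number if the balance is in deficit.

1.1

By the sectoral-balances identity, CA = (S_private - I) + (T - G).
Private balance = 21.8 - 16.0 = 5.8
Government balance (T - G) = -4.7
CA = 5.8 + (-4.7) = 1.1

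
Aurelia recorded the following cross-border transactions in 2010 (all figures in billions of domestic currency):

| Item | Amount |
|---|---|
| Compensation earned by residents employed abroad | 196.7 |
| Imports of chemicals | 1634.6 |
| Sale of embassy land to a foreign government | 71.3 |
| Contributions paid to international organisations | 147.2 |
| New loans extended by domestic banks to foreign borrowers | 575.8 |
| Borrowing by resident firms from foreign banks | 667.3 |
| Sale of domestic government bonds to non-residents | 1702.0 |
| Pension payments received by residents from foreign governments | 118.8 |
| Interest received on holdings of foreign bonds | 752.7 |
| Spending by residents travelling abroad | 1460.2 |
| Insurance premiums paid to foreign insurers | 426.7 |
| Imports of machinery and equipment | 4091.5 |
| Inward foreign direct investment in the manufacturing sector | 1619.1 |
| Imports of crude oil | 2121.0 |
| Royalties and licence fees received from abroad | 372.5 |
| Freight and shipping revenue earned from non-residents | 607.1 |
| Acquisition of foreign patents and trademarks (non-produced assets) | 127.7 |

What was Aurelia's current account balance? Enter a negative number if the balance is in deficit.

-7833.4

Goods: -4091.5 - 2121.0 - 1634.6 = -7847.1
Services: -426.7 - 1460.2 + 372.5 + 607.1 = -907.3
Primary income: 752.7 + 196.7 = 949.4
Secondary income: -147.2 + 118.8 = -28.4
Current account = (-7847.1) + (-907.3) + 949.4 + (-28.4) = -7833.4
(Excluded from the current account — capital account: sale of embassy land to a foreign government 71.3, acquisition of foreign patents and trademarks (non-produced assets) 127.7; financial account: new loans extended by domestic banks to foreign borrowers 575.8, borrowing by resident firms from foreign banks 667.3, sale of domestic government bonds to non-residents 1702.0, inward foreign direct investment in the manufacturing sector 1619.1.)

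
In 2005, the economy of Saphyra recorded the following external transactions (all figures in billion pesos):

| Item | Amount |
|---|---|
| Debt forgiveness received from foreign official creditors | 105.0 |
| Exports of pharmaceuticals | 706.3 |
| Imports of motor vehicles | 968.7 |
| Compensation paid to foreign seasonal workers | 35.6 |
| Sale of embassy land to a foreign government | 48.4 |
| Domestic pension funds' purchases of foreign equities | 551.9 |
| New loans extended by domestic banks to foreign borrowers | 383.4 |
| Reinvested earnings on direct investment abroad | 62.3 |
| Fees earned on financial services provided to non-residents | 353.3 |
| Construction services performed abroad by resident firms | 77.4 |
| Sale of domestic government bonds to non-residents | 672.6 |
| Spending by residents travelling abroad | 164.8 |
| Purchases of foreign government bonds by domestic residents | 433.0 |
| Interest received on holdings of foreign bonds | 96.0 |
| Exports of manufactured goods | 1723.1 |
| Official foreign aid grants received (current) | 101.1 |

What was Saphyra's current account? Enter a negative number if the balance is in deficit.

1950.4

Goods: -968.7 + 706.3 + 1723.1 = 1460.7
Services: 77.4 - 164.8 + 353.3 = 265.9
Primary income: -35.6 + 96.0 + 62.3 = 122.7
Secondary income: 101.1
Current account = 1460.7 + 265.9 + 122.7 + 101.1 = 1950.4
(Excluded from the current account — capital account: debt forgiveness received from foreign official creditors 105.0, sale of embassy land to a foreign government 48.4; financial account: domestic pension funds' purchases of foreign equities 551.9, new loans extended by domestic banks to foreign borrowers 383.4, sale of domestic government bonds to non-residents 672.6, purchases of foreign government bonds by domestic residents 433.0.)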